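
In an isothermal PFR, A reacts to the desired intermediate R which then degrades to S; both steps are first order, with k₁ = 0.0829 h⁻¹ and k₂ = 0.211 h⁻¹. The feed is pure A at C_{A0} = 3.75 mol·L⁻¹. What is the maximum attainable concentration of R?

Evaluating C_R at τ_opt = ln(k₂/k₁)/(k₂−k₁) gives C_{R,max}/C_{A0} = (k₁/k₂)^[k₂/(k₂−k₁)].
= (0.0829/0.211)^(0.211/(0.211−0.0829)) = (0.3929)^(1.647) = 0.2146.
C_{R,max} = 0.2146×3.75 = 0.805 mol·L⁻¹.

0.805 mol·L⁻¹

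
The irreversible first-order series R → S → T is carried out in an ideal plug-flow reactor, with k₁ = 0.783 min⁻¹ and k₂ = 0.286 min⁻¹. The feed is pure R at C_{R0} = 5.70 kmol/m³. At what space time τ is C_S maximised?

2.03 min

For first-order series the maximum of C_S occurs at τ_opt = ln(k₂/k₁)/(k₂−k₁).
= ln(0.286/0.783)/(0.286−0.783) = ln(0.3653)/-0.4970 = -1.007/-0.4970 = 2.03 min.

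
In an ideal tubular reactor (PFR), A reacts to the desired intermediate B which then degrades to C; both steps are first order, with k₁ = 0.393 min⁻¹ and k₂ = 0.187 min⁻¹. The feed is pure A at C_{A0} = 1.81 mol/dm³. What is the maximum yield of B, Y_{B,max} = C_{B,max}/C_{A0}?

Evaluating C_B at τ_opt = ln(k₂/k₁)/(k₂−k₁) gives C_{B,max}/C_{A0} = (k₁/k₂)^[k₂/(k₂−k₁)].
= (0.393/0.187)^(0.187/(0.187−0.393)) = (2.102)^(-0.9078) = 0.5096.

0.510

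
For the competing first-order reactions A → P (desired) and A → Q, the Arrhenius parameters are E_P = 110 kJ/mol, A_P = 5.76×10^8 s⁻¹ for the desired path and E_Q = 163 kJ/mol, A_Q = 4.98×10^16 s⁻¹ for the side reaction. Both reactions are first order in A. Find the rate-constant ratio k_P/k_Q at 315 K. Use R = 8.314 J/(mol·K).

7.12

With equal orders, S_{P/Q} = k_P/k_Q = (A_P/A_Q)·exp[(E_Q−E_P)/(RT)].
(E_Q−E_P)/(RT) = (163−110)×10³/(8.314×315) = 53000/2619 = 20.24.
k_P/k_Q = (5.76×10^8/4.98×10^16)·exp(20.24) = 1.157×10^-8 × 6.152×10^8 = 7.12.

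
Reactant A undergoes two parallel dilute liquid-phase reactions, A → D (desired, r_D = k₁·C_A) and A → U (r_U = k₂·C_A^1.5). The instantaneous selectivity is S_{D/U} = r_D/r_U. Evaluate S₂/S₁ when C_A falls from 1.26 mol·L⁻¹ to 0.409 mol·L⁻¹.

S_{D/U} = (k₁/k₂)·C_A^-0.5, so S₂/S₁ = (C_{A,2}/C_{A,1})^-0.5.
= (0.409/1.26)^(-0.5) = (0.3246)^(-0.5) = 1.76.
Selectivity toward D rises as C_A falls — low-concentration operation is favoured.

1.76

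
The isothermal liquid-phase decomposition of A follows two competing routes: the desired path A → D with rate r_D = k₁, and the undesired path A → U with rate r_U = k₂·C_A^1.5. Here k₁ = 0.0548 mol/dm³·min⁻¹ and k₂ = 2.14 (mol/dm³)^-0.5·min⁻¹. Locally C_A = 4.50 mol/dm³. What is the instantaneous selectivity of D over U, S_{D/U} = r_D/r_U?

0.00268

S_{D/U} = r_D/r_U = (k₁)/(k₂·C_A^1.5) = (k₁/k₂)·C_A^-1.5.
= (0.0548) / (2.14×4.500^1.5) = 0.05480/20.43 = 0.00268.
The undesired path is higher order in A, so low C_A (CSTR or dilute feed) favours D.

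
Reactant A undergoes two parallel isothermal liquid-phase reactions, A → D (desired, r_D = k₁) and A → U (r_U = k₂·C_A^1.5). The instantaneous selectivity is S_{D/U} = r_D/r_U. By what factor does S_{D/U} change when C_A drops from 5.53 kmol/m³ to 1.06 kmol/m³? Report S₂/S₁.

S_{D/U} = (k₁/k₂)·C_A^-1.5, so S₂/S₁ = (C_{A,2}/C_{A,1})^-1.5.
= (1.06/5.53)^(-1.5) = (0.1917)^(-1.5) = 11.9.
Selectivity toward D rises as C_A falls — low-concentration operation is favoured.

11.9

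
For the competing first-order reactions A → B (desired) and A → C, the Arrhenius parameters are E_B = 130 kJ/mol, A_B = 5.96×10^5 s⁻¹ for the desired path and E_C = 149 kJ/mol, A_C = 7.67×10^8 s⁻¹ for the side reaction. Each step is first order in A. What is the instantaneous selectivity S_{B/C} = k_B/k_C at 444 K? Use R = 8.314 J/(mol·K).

0.134

With equal orders, S_{B/C} = k_B/k_C = (A_B/A_C)·exp[(E_C−E_B)/(RT)].
(E_C−E_B)/(RT) = (149−130)×10³/(8.314×444) = 19000/3691 = 5.147.
k_B/k_C = (5.96×10^5/7.67×10^8)·exp(5.147) = 7.771×10^-4 × 171.9 = 0.134.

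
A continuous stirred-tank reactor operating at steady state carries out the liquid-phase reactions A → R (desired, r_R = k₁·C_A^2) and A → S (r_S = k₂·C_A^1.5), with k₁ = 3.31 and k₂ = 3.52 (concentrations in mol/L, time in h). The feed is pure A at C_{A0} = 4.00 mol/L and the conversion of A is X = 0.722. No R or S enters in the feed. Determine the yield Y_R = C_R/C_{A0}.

Exit C_A = C_{A0}(1−X) = 4.00×0.278 = 1.112 mol/L.
A CSTR operates uniformly at the exit composition, giving r_R = 4.093 and r_S = 4.128 (each k·C_A^n at C_A = 1.112).
Fraction of consumed A going to R: r_R/(r_R+r_S) = 0.4979.
C_R = 0.4979·C_{A0}·X = 0.4979×4.00×0.722 = 1.44 mol/L; Y_R = C_R/C_{A0} = 0.359.

0.359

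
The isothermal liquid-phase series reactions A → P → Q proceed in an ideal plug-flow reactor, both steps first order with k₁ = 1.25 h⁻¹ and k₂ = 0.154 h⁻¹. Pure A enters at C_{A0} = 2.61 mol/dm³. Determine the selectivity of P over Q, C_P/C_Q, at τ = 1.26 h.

7.84

For first-order series with pure A initially, C_P(τ) = k₁C_{A0}/(k₂−k₁)·(e^(−k₁τ) − e^(−k₂τ)).
e^(−k₁τ) = e^(−1.25×1.26) = e^(−1.575) = 0.2070; e^(−k₂τ) = e^(−0.1940) = 0.8236.
C_P = 1.25×2.61/(0.154−1.25) × (0.2070−0.8236) = (-2.977)×(-0.6166) = 1.836 mol/dm³.
C_A = C_{A0}e^(−k₁τ) = 0.5403 mol/dm³, so C_Q = C_{A0}−C_A−C_P = 0.2342 mol/dm³; C_P/C_Q = 7.84.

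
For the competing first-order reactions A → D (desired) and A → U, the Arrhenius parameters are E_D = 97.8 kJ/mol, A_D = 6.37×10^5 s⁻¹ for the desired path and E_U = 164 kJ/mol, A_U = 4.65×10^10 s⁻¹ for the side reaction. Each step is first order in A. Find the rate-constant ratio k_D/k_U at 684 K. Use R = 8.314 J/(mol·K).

1.56

Since both paths have the same order in A, the concentration cancels and S_{D/U} = k_D/k_U = (A_D/A_U)·exp[(E_U−E_D)/(RT)].
(E_U−E_D)/(RT) = (164−97.8)×10³/(8.314×684) = 66200/5687 = 11.64.
k_D/k_U = (6.37×10^5/4.65×10^10)·exp(11.64) = 1.370×10^-5 × 1.137×10^5 = 1.56.
Since E_D < E_U, lowering the temperature improves selectivity toward D.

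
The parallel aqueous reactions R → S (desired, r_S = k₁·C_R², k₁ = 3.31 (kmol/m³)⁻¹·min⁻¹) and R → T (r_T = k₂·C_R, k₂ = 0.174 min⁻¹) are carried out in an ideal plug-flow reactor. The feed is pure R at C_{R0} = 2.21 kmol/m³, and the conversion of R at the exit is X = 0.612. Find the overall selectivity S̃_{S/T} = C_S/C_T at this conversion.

27.3

C_R = C_{R0}(1−X) = 0.8575 kmol/m³.
Along a PFR/batch, dC_T/dC_R = −r_T/(r_S+r_T) = −k₂/(k₂+k₁·C_R).
Integrating from C_{R0} to C_R: C_T = (0.174/3.31)·ln[(0.174+3.31·2.21)/(0.174+3.31·0.857)] = 0.05257·ln(7.489/3.012) = 0.04788 kmol/m³.
Then C_S = (C_{R0}−C_R) − C_T = 1.353 − 0.04788 = 1.305 kmol/m³.
S̃_{S/T} = C_S/C_T = 1.305/0.04788 = 27.3.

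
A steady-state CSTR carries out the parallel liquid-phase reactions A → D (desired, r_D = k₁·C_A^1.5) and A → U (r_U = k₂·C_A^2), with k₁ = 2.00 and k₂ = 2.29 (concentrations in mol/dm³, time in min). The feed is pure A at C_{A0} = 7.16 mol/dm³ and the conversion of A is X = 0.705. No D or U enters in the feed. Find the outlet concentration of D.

Exit C_A = C_{A0}(1−X) = 7.16×0.295 = 2.112 mol/dm³.
Rates in a CSTR are evaluated at the outlet concentration: r_D = 2.00×2.112^1.5 = 6.139, r_U = 2.29×2.112^2 = 10.22.
Fraction of consumed A going to D: r_D/(r_D+r_U) = 0.3754.
C_D = 0.3754·C_{A0}·X = 0.3754×7.16×0.705 = 1.89 mol/dm³.

1.89 mol/dm³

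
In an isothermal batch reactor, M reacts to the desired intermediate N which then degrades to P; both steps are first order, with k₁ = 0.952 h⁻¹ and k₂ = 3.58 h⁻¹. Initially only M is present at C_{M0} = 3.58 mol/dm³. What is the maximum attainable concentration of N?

0.589 mol/dm³

At the optimum, C_{N,max}/C_{M0} = (k₁/k₂)^[k₂/(k₂−k₁)].
= (0.952/3.58)^(3.58/(3.58−0.952)) = (0.2659)^(1.362) = 0.1646.
C_{N,max} = 0.1646×3.58 = 0.589 mol/dm³.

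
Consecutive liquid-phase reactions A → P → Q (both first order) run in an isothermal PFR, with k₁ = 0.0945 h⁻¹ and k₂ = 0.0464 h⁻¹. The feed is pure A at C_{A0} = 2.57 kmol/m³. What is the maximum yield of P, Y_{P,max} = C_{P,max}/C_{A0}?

0.504

Evaluating C_P at τ_opt = ln(k₂/k₁)/(k₂−k₁) gives C_{P,max}/C_{A0} = (k₁/k₂)^[k₂/(k₂−k₁)].
= (0.0945/0.0464)^(0.0464/(0.0464−0.0945)) = (2.037)^(-0.9647) = 0.5035.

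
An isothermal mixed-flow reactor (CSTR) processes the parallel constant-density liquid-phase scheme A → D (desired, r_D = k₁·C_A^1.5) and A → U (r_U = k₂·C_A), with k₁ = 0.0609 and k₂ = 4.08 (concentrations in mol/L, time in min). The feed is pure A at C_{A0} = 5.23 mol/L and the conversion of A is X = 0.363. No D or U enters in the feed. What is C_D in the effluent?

Exit C_A = C_{A0}(1−X) = 5.23×0.637 = 3.332 mol/L.
In a CSTR the entire volume is at exit conditions, so r_D = 0.0609×3.332^1.5 = 0.3703 and r_U = 4.08×3.332 = 13.59.
Fraction of consumed A going to D: r_D/(r_D+r_U) = 0.02652.
C_D = 0.02652·C_{A0}·X = 0.02652×5.23×0.363 = 0.0504 mol/L.

0.0504 mol/L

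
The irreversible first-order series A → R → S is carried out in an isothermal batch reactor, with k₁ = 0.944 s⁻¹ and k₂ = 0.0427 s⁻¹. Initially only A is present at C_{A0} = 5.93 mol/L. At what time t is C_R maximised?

The intermediate peaks when r₁ = r₂, i.e. k₁e^(−k₁t) = k₂e^(−k₂t), giving t_opt = ln(k₂/k₁)/(k₂−k₁).
= ln(0.0427/0.944)/(0.0427−0.944) = ln(0.04523)/-0.9013 = -3.096/-0.9013 = 3.43 s.

3.43 s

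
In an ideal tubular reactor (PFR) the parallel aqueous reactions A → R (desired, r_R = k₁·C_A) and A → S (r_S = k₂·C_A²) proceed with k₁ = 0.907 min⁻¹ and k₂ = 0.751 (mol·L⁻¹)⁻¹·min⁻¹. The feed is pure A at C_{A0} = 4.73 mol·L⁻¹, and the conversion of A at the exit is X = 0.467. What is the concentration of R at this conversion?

0.562 mol·L⁻¹

C_A = C_{A0}(1−X) = 2.521 mol·L⁻¹.
Along a PFR/batch, dC_R/dC_A = −r_R/(r_R+r_S) = −k₁/(k₁+k₂·C_A).
Integrating from C_{A0} to C_A: C_R = (0.907/0.751)·ln[(0.907+0.751·4.73)/(0.907+0.751·2.52)] = 1.208·ln(4.459/2.800) = 0.5619 mol·L⁻¹.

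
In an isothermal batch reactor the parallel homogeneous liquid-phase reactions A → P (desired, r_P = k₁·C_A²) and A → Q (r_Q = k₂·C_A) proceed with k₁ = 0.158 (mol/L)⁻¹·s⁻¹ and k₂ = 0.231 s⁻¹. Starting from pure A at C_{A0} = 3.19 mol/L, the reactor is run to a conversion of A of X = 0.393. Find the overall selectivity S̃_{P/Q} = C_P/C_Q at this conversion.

1.73

C_A = C_{A0}(1−X) = 1.936 mol/L.
Along a PFR/batch, dC_Q/dC_A = −r_Q/(r_P+r_Q) = −k₂/(k₂+k₁·C_A).
Integrating from C_{A0} to C_A: C_Q = (0.231/0.158)·ln[(0.231+0.158·3.19)/(0.231+0.158·1.94)] = 1.462·ln(0.7350/0.5369) = 0.4591 mol/L.
Then C_P = (C_{A0}−C_A) − C_Q = 1.254 − 0.4591 = 0.7946 mol/L.
S̃_{P/Q} = C_P/C_Q = 0.7946/0.4591 = 1.73.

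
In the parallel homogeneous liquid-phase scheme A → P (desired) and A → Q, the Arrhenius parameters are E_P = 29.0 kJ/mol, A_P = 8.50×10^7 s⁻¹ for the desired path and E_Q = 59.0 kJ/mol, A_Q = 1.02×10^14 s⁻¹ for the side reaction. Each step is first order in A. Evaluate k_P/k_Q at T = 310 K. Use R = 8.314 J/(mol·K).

0.0946

k_P/k_Q = (A_P/A_Q)·exp[−(E_P−E_Q)/(RT)] = (A_P/A_Q)·exp[(E_Q−E_P)/(RT)].
(E_Q−E_P)/(RT) = (59.0−29.0)×10³/(8.314×310) = 30000/2577 = 11.64.
k_P/k_Q = (8.50×10^7/1.02×10^14)·exp(11.64) = 8.333×10^-7 × 1.135×10^5 = 0.0946.
Since E_P < E_Q, lowering the temperature improves selectivity toward P.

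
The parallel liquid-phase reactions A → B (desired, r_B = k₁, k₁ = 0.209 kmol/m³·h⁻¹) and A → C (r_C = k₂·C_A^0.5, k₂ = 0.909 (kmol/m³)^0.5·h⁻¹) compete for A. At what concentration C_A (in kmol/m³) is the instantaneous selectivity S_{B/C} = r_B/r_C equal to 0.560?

S_{B/C} = (k₁/k₂)·C_A^-0.5 ⇒ C_A = (S·k₂/k₁)^(-2).
= (0.560×0.909/0.209)^(-2) = (2.436)^(-2) = 0.169 kmol/m³.

0.169 kmol/m³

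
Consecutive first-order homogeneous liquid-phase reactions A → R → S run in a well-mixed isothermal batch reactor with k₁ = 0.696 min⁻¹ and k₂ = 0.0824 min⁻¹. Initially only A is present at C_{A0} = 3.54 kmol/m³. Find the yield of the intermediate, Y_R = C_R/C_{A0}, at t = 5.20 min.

The intermediate concentration in a first-order A→B→C sequence is C_R = k₁C_{A0}(e^(−k₁t) − e^(−k₂t))/(k₂−k₁).
e^(−k₁t) = e^(−0.696×5.20) = e^(−3.619) = 0.02680; e^(−k₂t) = e^(−0.4285) = 0.6515.
C_R = 0.696×3.54/(0.0824−0.696) × (0.02680−0.6515) = (-4.015)×(-0.6247) = 2.508 kmol/m³.
Y_R = C_R/C_{A0} = 2.508/3.54 = 0.709.

0.709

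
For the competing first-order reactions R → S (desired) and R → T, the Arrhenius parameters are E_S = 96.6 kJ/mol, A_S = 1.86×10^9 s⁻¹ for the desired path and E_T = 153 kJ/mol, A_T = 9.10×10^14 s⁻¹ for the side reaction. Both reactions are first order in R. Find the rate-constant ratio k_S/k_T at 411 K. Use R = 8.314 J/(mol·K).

30.1

Since both paths have the same order in R, the concentration cancels and S_{S/T} = k_S/k_T = (A_S/A_T)·exp[(E_T−E_S)/(RT)].
(E_T−E_S)/(RT) = (153−96.6)×10³/(8.314×411) = 56400/3417 = 16.51.
k_S/k_T = (1.86×10^9/9.10×10^14)·exp(16.51) = 2.044×10^-6 × 1.473×10^7 = 30.1.
Since E_S < E_T, lowering the temperature improves selectivity toward S.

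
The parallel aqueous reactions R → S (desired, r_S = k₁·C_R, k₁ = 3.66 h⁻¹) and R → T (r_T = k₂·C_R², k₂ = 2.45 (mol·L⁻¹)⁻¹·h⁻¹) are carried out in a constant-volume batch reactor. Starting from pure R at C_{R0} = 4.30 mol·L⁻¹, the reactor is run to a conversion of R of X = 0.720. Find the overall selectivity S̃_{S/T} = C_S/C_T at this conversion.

0.584

C_R = C_{R0}(1−X) = 1.204 mol·L⁻¹.
Along a PFR/batch, dC_S/dC_R = −r_S/(r_S+r_T) = −k₁/(k₁+k₂·C_R).
Integrating from C_{R0} to C_R: C_S = (3.66/2.45)·ln[(3.66+2.45·4.30)/(3.66+2.45·1.20)] = 1.494·ln(14.20/6.610) = 1.142 mol·L⁻¹.
C_T = (C_{R0}−C_R)−C_S = 1.954 mol·L⁻¹; S̃_{S/T} = 1.142/1.954 = 0.584.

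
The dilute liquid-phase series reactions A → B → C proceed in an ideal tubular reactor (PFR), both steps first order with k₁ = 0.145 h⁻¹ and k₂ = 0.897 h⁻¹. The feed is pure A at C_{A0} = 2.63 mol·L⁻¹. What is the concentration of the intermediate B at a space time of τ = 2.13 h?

0.297 mol·L⁻¹

Solving the coupled first-order balances gives C_B(τ) = [k₁/(k₂−k₁)]·C_{A0}·(e^(−k₁τ) − e^(−k₂τ)).
e^(−k₁τ) = e^(−0.145×2.13) = e^(−0.3088) = 0.7343; e^(−k₂τ) = e^(−1.911) = 0.1480.
C_B = 0.145×2.63/(0.897−0.145) × (0.7343−0.1480) = 0.5071×0.5863 = 0.2973 mol·L⁻¹.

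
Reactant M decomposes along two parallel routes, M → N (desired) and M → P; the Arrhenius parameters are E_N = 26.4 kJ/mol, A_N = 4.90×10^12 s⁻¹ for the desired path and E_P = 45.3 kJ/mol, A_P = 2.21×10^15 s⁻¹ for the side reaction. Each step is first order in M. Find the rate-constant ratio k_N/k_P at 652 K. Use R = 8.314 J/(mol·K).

Since both paths have the same order in M, the concentration cancels and S_{N/P} = k_N/k_P = (A_N/A_P)·exp[(E_P−E_N)/(RT)].
(E_P−E_N)/(RT) = (45.3−26.4)×10³/(8.314×652) = 18900/5421 = 3.487.
k_N/k_P = (4.90×10^12/2.21×10^15)·exp(3.487) = 0.002217 × 32.68 = 0.0724.
Since E_N < E_P, lowering the temperature improves selectivity toward N.

0.0724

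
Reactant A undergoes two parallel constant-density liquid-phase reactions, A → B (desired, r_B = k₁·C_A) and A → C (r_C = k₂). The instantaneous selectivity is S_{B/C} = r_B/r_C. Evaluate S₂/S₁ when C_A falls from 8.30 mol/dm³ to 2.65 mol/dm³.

0.319

S_{B/C} = (k₁/k₂)·C_A, so S₂/S₁ = (C_{A,2}/C_{A,1}).
= 2.65/8.30 = 0.319.
Selectivity toward B falls as C_A falls — high-concentration operation is favoured.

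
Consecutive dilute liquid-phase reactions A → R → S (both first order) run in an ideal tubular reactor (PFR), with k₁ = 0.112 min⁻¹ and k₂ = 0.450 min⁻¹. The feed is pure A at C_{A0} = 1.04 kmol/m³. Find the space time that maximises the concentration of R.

For first-order series the maximum of C_R occurs at τ_opt = ln(k₂/k₁)/(k₂−k₁).
= ln(0.450/0.112)/(0.450−0.112) = ln(4.018)/0.3380 = 1.391/0.3380 = 4.11 min.

4.11 min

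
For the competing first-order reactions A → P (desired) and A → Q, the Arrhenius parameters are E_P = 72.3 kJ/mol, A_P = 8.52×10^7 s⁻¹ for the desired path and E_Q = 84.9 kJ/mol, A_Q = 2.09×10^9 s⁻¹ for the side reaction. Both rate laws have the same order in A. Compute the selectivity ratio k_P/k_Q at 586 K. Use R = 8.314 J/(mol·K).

k_P/k_Q = (A_P/A_Q)·exp[−(E_P−E_Q)/(RT)] = (A_P/A_Q)·exp[(E_Q−E_P)/(RT)].
(E_Q−E_P)/(RT) = (84.9−72.3)×10³/(8.314×586) = 12600/4872 = 2.586.
k_P/k_Q = (8.52×10^7/2.09×10^9)·exp(2.586) = 0.04077 × 13.28 = 0.541.
Since E_P < E_Q, lowering the temperature improves selectivity toward P.

0.541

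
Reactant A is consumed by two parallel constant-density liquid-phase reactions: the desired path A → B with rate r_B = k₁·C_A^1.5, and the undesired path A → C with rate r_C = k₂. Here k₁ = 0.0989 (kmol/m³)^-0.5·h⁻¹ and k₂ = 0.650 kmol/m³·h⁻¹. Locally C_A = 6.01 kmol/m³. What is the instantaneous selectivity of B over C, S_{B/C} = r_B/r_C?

2.24

S_{B/C} = r_B/r_C = (k₁·C_A^1.5)/(k₂) = (k₁/k₂)·C_A^1.5.
= (0.0989×6.010^1.5) / (0.650) = 1.457/0.6500 = 2.24.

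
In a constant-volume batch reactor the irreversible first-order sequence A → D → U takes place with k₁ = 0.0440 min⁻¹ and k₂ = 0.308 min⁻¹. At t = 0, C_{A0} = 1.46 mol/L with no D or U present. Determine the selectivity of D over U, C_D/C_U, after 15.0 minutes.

0.212

For first-order series with pure A initially, C_D(t) = k₁C_{A0}/(k₂−k₁)·(e^(−k₁t) − e^(−k₂t)).
e^(−k₁t) = e^(−0.0440×15.0) = e^(−0.6600) = 0.5169; e^(−k₂t) = e^(−4.620) = 0.009853.
C_D = 0.0440×1.46/(0.308−0.0440) × (0.5169−0.009853) = 0.2433×0.5070 = 0.1234 mol/L.
C_A = C_{A0}e^(−k₁t) = 0.7546 mol/L, so C_U = C_{A0}−C_A−C_D = 0.5820 mol/L; C_D/C_U = 0.212.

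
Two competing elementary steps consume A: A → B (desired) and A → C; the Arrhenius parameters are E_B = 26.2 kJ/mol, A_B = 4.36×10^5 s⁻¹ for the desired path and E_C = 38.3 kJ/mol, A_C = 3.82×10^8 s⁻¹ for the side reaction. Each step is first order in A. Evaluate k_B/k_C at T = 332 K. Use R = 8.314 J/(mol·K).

Since both paths have the same order in A, the concentration cancels and S_{B/C} = k_B/k_C = (A_B/A_C)·exp[(E_C−E_B)/(RT)].
(E_C−E_B)/(RT) = (38.3−26.2)×10³/(8.314×332) = 12100/2760 = 4.384.
k_B/k_C = (4.36×10^5/3.82×10^8)·exp(4.384) = 0.001141 × 80.13 = 0.0915.
Since E_B < E_C, lowering the temperature improves selectivity toward B.

0.0915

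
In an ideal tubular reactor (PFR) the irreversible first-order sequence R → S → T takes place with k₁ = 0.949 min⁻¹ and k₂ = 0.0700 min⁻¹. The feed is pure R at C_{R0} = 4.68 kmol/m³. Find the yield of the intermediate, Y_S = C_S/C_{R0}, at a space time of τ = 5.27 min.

0.739

For first-order series with pure R initially, C_S(τ) = k₁C_{R0}/(k₂−k₁)·(e^(−k₁τ) − e^(−k₂τ)).
e^(−k₁τ) = e^(−0.949×5.27) = e^(−5.001) = 0.006730; e^(−k₂τ) = e^(−0.3689) = 0.6915.
C_S = 0.949×4.68/(0.0700−0.949) × (0.006730−0.6915) = (-5.053)×(-0.6848) = 3.460 kmol/m³.
Y_S = C_S/C_{R0} = 3.460/4.68 = 0.739.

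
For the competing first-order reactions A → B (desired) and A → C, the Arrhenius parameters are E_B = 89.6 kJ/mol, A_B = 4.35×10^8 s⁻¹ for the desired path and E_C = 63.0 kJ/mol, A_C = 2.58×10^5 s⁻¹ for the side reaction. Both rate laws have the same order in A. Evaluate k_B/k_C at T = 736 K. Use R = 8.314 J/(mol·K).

21.8

Since both paths have the same order in A, the concentration cancels and S_{B/C} = k_B/k_C = (A_B/A_C)·exp[(E_C−E_B)/(RT)].
(E_C−E_B)/(RT) = (63.0−89.6)×10³/(8.314×736) = -26600/6119 = -4.347.
k_B/k_C = (4.35×10^8/2.58×10^5)·exp(-4.347) = 1686 × 0.01295 = 21.8.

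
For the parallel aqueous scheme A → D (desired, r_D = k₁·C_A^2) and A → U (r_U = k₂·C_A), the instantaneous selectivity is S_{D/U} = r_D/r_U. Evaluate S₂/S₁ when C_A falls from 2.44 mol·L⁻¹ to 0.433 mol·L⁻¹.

0.177

S_{D/U} = (k₁/k₂)·C_A, so S₂/S₁ = (C_{A,2}/C_{A,1}).
= 0.433/2.44 = 0.177.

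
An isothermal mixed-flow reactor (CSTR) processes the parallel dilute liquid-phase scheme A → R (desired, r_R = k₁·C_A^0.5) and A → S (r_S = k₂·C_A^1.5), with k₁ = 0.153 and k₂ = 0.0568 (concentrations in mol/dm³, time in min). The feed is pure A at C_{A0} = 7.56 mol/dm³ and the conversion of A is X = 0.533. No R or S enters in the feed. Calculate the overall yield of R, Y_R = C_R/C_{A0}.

0.231

Exit C_A = C_{A0}(1−X) = 7.56×0.467 = 3.531 mol/dm³.
A CSTR operates uniformly at the exit composition, giving r_R = 0.2875 and r_S = 0.3768 (each k·C_A^n at C_A = 3.531).
Fraction of consumed A going to R: r_R/(r_R+r_S) = 0.4328.
C_R = 0.4328·C_{A0}·X = 0.4328×7.56×0.533 = 1.74 mol/dm³; Y_R = C_R/C_{A0} = 0.231.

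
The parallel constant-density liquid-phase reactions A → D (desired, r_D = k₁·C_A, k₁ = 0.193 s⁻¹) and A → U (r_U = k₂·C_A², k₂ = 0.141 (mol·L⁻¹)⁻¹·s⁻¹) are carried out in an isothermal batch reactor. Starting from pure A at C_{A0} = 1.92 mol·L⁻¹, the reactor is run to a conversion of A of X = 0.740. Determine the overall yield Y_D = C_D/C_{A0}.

0.403

C_A = C_{A0}(1−X) = 0.4992 mol·L⁻¹.
Along a PFR/batch, dC_D/dC_A = −r_D/(r_D+r_U) = −k₁/(k₁+k₂·C_A).
Integrating from C_{A0} to C_A: C_D = (0.193/0.141)·ln[(0.193+0.141·1.92)/(0.193+0.141·0.499)] = 1.369·ln(0.4637/0.2634) = 0.7743 mol·L⁻¹.
Y_D = C_D/C_{A0} = 0.7743/1.92 = 0.403.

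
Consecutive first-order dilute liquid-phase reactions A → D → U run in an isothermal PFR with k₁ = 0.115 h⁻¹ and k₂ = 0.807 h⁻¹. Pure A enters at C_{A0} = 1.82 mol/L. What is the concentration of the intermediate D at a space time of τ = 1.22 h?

The intermediate concentration in a first-order A→B→C sequence is C_D = k₁C_{A0}(e^(−k₁τ) − e^(−k₂τ))/(k₂−k₁).
e^(−k₁τ) = e^(−0.115×1.22) = e^(−0.1403) = 0.8691; e^(−k₂τ) = e^(−0.9845) = 0.3736.
C_D = 0.115×1.82/(0.807−0.115) × (0.8691−0.3736) = 0.3025×0.4955 = 0.1499 mol/L.

0.150 mol/L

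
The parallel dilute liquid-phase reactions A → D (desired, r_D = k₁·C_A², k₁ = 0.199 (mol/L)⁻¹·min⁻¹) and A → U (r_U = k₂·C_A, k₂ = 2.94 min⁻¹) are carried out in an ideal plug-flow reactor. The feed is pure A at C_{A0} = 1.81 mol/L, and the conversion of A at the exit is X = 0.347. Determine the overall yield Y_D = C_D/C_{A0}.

0.0319

C_A = C_{A0}(1−X) = 1.182 mol/L.
Along a PFR/batch, dC_U/dC_A = −r_U/(r_D+r_U) = −k₂/(k₂+k₁·C_A).
Integrating from C_{A0} to C_A: C_U = (2.94/0.199)·ln[(2.94+0.199·1.81)/(2.94+0.199·1.18)] = 14.77·ln(3.300/3.175) = 0.5704 mol/L.
Then C_D = (C_{A0}−C_A) − C_U = 0.6281 − 0.5704 = 0.05768 mol/L.
Y_D = C_D/C_{A0} = 0.05768/1.81 = 0.0319.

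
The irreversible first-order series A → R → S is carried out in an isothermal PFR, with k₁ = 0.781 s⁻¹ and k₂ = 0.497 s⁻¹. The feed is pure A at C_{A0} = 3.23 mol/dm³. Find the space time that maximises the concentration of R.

1.59 s

The intermediate peaks when r₁ = r₂, i.e. k₁e^(−k₁τ) = k₂e^(−k₂τ), giving τ_opt = ln(k₂/k₁)/(k₂−k₁).
= ln(0.497/0.781)/(0.497−0.781) = ln(0.6364)/-0.2840 = -0.4520/-0.2840 = 1.59 s.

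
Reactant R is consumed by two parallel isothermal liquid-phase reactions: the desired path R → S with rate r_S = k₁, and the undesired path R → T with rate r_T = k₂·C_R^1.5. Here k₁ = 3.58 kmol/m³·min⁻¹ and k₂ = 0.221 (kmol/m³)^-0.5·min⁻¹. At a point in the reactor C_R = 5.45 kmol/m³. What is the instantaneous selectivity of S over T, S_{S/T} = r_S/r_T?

1.27

S_{S/T} = r_S/r_T = (k₁)/(k₂·C_R^1.5) = (k₁/k₂)·C_R^-1.5.
= (3.58) / (0.221×5.450^1.5) = 3.580/2.812 = 1.27.
The undesired path is higher order in R, so low C_R (CSTR or dilute feed) favours S.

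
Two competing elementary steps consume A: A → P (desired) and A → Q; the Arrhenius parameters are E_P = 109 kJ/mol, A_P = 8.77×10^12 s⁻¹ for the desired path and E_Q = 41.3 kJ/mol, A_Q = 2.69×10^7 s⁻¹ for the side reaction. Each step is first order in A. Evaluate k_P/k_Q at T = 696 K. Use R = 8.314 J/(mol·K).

With equal orders, S_{P/Q} = k_P/k_Q = (A_P/A_Q)·exp[(E_Q−E_P)/(RT)].
(E_Q−E_P)/(RT) = (41.3−109)×10³/(8.314×696) = -67700/5787 = -11.70.
k_P/k_Q = (8.77×10^12/2.69×10^7)·exp(-11.70) = 3.260×10^5 × 8.297×10^-6 = 2.71.

2.71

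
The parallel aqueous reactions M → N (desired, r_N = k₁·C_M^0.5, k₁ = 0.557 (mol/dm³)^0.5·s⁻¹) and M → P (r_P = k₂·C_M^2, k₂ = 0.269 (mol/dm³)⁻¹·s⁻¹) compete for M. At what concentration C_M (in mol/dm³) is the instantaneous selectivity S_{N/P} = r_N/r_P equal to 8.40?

S_{N/P} = (k₁/k₂)·C_M^-1.5 ⇒ C_M = (S·k₂/k₁)^(1/(-1.5)).
= (8.40×0.269/0.557)^(-0.6667) = (4.057)^(-0.6667) = 0.393 mol/dm³.

0.393 mol/dm³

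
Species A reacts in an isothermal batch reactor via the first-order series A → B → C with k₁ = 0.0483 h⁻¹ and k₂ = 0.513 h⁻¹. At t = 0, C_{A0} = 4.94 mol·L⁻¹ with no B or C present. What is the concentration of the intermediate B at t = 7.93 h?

Solving the coupled first-order balances gives C_B(t) = [k₁/(k₂−k₁)]·C_{A0}·(e^(−k₁t) − e^(−k₂t)).
e^(−k₁t) = e^(−0.0483×7.93) = e^(−0.3830) = 0.6818; e^(−k₂t) = e^(−4.068) = 0.01711.
C_B = 0.0483×4.94/(0.513−0.0483) × (0.6818−0.01711) = 0.5135×0.6647 = 0.3413 mol·L⁻¹.

0.341 mol·L⁻¹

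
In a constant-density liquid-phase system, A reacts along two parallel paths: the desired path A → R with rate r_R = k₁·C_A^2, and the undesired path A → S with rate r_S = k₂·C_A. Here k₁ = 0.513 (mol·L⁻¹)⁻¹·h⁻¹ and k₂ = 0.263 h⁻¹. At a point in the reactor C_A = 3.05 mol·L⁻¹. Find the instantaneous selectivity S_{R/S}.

S_{R/S} = r_R/r_S = (k₁·C_A^2)/(k₂·C_A) = (k₁/k₂)·C_A.
= (0.513×3.050^2) / (0.263×3.050) = 4.772/0.8022 = 5.95.
Since the desired path is higher order in A, keeping C_A high (PFR or concentrated feed) favours R.

5.95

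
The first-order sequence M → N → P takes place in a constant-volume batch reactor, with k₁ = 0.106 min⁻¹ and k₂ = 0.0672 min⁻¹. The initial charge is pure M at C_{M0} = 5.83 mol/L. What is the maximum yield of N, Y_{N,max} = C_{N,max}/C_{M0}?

Evaluating C_N at t_opt = ln(k₂/k₁)/(k₂−k₁) gives C_{N,max}/C_{M0} = (k₁/k₂)^[k₂/(k₂−k₁)].
= (0.106/0.0672)^(0.0672/(0.0672−0.106)) = (1.577)^(-1.732) = 0.4541.

0.454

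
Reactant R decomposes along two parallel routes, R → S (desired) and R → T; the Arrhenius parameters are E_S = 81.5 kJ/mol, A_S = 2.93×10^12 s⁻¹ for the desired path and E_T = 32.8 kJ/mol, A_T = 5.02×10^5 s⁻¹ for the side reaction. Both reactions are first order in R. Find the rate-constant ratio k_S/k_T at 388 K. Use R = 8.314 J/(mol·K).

Since both paths have the same order in R, the concentration cancels and S_{S/T} = k_S/k_T = (A_S/A_T)·exp[(E_T−E_S)/(RT)].
(E_T−E_S)/(RT) = (32.8−81.5)×10³/(8.314×388) = -48700/3226 = -15.10.
k_S/k_T = (2.93×10^12/5.02×10^5)·exp(-15.10) = 5.837×10^6 × 2.777×10^-7 = 1.62.
Since E_S > E_T, raising the temperature improves selectivity toward S.

1.62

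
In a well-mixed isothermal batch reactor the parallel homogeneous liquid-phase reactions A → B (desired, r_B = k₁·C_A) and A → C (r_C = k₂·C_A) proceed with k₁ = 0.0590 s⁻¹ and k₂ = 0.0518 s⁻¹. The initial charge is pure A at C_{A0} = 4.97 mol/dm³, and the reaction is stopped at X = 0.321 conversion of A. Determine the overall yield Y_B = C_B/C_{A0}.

0.171

C_A = C_{A0}(1−X) = 3.375 mol/dm³.
Both paths are first order in A, so the instantaneous fraction to B is constant: dC_B/d(−C_A) = k₁/(k₁+k₂) = 0.5325.
C_B = 0.5325·(C_{A0}−C_A) = 0.5325×1.595 = 0.850 mol/dm³.
Y_B = C_B/C_{A0} = 0.8495/4.97 = 0.171.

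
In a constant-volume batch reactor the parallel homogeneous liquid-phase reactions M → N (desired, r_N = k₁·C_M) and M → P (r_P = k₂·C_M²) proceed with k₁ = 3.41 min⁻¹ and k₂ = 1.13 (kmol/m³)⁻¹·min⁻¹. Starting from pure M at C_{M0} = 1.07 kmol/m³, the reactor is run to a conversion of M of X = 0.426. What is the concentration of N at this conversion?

0.357 kmol/m³

C_M = C_{M0}(1−X) = 0.6142 kmol/m³.
Along a PFR/batch, dC_N/dC_M = −r_N/(r_N+r_P) = −k₁/(k₁+k₂·C_M).
Integrating from C_{M0} to C_M: C_N = (3.41/1.13)·ln[(3.41+1.13·1.07)/(3.41+1.13·0.614)] = 3.018·ln(4.619/4.104) = 0.3568 kmol/m³.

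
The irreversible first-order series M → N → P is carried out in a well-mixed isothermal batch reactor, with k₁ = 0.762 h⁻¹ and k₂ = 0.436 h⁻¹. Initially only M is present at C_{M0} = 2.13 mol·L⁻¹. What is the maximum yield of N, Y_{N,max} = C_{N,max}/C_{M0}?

At the optimum, C_{N,max}/C_{M0} = (k₁/k₂)^[k₂/(k₂−k₁)].
= (0.762/0.436)^(0.436/(0.436−0.762)) = (1.748)^(-1.337) = 0.4739.

0.474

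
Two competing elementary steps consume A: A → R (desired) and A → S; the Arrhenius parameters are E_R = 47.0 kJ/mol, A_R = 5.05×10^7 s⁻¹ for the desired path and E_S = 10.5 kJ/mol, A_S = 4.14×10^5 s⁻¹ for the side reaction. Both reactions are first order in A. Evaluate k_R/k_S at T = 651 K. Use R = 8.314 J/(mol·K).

Since both paths have the same order in A, the concentration cancels and S_{R/S} = k_R/k_S = (A_R/A_S)·exp[(E_S−E_R)/(RT)].
(E_S−E_R)/(RT) = (10.5−47.0)×10³/(8.314×651) = -36500/5412 = -6.744.
k_R/k_S = (5.05×10^7/4.14×10^5)·exp(-6.744) = 122.0 × 0.001178 = 0.144.

0.144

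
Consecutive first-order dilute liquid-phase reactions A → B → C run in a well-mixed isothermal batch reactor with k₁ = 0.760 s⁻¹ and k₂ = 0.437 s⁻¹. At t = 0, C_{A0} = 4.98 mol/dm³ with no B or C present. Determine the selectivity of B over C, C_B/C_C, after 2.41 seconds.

The intermediate concentration in a first-order A→B→C sequence is C_B = k₁C_{A0}(e^(−k₁t) − e^(−k₂t))/(k₂−k₁).
e^(−k₁t) = e^(−0.760×2.41) = e^(−1.832) = 0.1602; e^(−k₂t) = e^(−1.053) = 0.3488.
C_B = 0.760×4.98/(0.437−0.760) × (0.1602−0.3488) = (-11.72)×(-0.1887) = 2.211 mol/dm³.
C_A = C_{A0}e^(−k₁t) = 0.7976 mol/dm³, so C_C = C_{A0}−C_A−C_B = 1.972 mol/dm³; C_B/C_C = 1.12.

1.12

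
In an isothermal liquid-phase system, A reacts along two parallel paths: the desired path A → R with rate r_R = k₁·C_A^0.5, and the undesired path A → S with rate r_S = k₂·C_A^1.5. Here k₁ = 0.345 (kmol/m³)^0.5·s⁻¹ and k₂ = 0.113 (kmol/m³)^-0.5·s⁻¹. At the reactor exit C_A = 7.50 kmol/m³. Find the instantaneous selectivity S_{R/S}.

S_{R/S} = r_R/r_S = (k₁·C_A^0.5)/(k₂·C_A^1.5) = (k₁/k₂)·C_A⁻¹.
= (0.345×7.500^0.5) / (0.113×7.500^1.5) = 0.9448/2.321 = 0.407.
The undesired path is higher order in A, so low C_A (CSTR or dilute feed) favours R.

0.407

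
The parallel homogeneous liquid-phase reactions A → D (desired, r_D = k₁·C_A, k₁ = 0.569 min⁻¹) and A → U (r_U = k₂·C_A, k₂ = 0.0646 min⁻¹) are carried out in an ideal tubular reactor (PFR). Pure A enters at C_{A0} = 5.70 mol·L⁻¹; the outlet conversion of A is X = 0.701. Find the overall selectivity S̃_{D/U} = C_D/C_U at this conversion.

8.81

C_A = C_{A0}(1−X) = 1.704 mol·L⁻¹.
Both paths are first order in A, so the instantaneous fraction to D is constant: dC_D/d(−C_A) = k₁/(k₁+k₂) = 0.8980.
C_D = 0.8980·(C_{A0}−C_A) = 0.8980×3.996 = 3.59 mol·L⁻¹.
C_U = (C_{A0}−C_A)−C_D = 0.4074 mol·L⁻¹; S̃_{D/U} = 3.588/0.4074 = 8.81.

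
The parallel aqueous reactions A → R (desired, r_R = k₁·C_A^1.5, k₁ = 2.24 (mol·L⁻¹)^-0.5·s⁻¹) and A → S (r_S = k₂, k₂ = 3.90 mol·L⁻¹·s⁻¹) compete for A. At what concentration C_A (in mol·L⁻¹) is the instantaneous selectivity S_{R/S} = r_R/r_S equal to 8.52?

S_{R/S} = (k₁/k₂)·C_A^1.5 ⇒ C_A = (S·k₂/k₁)^(1/1.5).
= (8.52×3.90/2.24)^(0.6667) = (14.83)^(0.6667) = 6.04 mol·L⁻¹.

6.04 mol·L⁻¹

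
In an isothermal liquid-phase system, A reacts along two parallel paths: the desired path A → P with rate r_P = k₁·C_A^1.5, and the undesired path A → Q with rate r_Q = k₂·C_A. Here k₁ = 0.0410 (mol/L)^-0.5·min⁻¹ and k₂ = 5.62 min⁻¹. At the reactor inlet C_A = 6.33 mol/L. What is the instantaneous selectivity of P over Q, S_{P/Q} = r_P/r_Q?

S_{P/Q} = r_P/r_Q = (k₁·C_A^1.5)/(k₂·C_A) = (k₁/k₂)·C_A^0.5.
= (0.0410×6.330^1.5) / (5.62×6.330) = 0.6530/35.57 = 0.0184.
Since the desired path is higher order in A, keeping C_A high (PFR or concentrated feed) favours P.

0.0184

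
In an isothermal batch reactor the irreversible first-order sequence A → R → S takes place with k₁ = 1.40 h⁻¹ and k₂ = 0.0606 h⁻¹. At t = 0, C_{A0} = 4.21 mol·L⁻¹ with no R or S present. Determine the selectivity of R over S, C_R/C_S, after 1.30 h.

19.3

For first-order series with pure A initially, C_R(t) = k₁C_{A0}/(k₂−k₁)·(e^(−k₁t) − e^(−k₂t)).
e^(−k₁t) = e^(−1.40×1.30) = e^(−1.820) = 0.1620; e^(−k₂t) = e^(−0.07878) = 0.9242.
C_R = 1.40×4.21/(0.0606−1.40) × (0.1620−0.9242) = (-4.400)×(-0.7622) = 3.354 mol·L⁻¹.
C_A = C_{A0}e^(−k₁t) = 0.6821 mol·L⁻¹, so C_S = C_{A0}−C_A−C_R = 0.1738 mol·L⁻¹; C_R/C_S = 19.3.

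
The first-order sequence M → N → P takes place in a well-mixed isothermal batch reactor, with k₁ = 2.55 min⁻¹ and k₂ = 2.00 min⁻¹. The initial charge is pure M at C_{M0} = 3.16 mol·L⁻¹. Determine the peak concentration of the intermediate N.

Evaluating C_N at t_opt = ln(k₂/k₁)/(k₂−k₁) gives C_{N,max}/C_{M0} = (k₁/k₂)^[k₂/(k₂−k₁)].
= (2.55/2.00)^(2.00/(2.00−2.55)) = (1.275)^(-3.636) = 0.4134.
C_{N,max} = 0.4134×3.16 = 1.31 mol·L⁻¹.

1.31 mol·L⁻¹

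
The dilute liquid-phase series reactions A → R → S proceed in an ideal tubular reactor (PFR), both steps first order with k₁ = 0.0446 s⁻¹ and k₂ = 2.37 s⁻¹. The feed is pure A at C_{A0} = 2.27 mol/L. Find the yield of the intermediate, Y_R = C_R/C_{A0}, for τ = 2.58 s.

0.0171

For first-order series with pure A initially, C_R(τ) = k₁C_{A0}/(k₂−k₁)·(e^(−k₁τ) − e^(−k₂τ)).
e^(−k₁τ) = e^(−0.0446×2.58) = e^(−0.1151) = 0.8913; e^(−k₂τ) = e^(−6.115) = 0.002210.
C_R = 0.0446×2.27/(2.37−0.0446) × (0.8913−0.002210) = 0.04354×0.8891 = 0.03871 mol/L.
Y_R = C_R/C_{A0} = 0.03871/2.27 = 0.0171.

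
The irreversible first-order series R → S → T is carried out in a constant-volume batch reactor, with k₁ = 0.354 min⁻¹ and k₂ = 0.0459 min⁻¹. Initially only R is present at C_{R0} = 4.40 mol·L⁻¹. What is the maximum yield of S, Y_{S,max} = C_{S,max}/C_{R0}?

0.738

For a first-order series the maximum intermediate yield is C_{S,max}/C_{R0} = (k₁/k₂)^[k₂/(k₂−k₁)].
= (0.354/0.0459)^(0.0459/(0.0459−0.354)) = (7.712)^(-0.1490) = 0.7376.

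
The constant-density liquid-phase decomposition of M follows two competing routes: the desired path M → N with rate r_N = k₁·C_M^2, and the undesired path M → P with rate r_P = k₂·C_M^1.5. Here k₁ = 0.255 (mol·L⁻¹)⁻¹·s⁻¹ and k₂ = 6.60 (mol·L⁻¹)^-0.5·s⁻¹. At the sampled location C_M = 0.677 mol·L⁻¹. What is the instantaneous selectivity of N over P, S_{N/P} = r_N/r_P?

0.0318

S_{N/P} = r_N/r_P = (k₁·C_M^2)/(k₂·C_M^1.5) = (k₁/k₂)·C_M^0.5.
= (0.255×0.6770^2) / (6.60×0.6770^1.5) = 0.1169/3.676 = 0.0318.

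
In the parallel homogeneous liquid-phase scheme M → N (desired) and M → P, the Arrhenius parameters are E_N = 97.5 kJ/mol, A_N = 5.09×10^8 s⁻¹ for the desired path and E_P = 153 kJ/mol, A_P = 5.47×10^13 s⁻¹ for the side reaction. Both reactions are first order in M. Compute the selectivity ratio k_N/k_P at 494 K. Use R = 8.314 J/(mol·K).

With equal orders, S_{N/P} = k_N/k_P = (A_N/A_P)·exp[(E_P−E_N)/(RT)].
(E_P−E_N)/(RT) = (153−97.5)×10³/(8.314×494) = 55500/4107 = 13.51.
k_N/k_P = (5.09×10^8/5.47×10^13)·exp(13.51) = 9.305×10^-6 × 7.391×10^5 = 6.88.

6.88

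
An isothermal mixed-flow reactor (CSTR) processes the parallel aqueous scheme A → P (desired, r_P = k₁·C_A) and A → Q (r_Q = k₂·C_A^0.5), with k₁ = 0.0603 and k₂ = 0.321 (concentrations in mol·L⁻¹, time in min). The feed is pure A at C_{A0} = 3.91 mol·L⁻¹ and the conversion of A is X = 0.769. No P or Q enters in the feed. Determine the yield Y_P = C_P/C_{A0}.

0.116

Exit C_A = C_{A0}(1−X) = 3.91×0.231 = 0.9032 mol·L⁻¹.
Rates in a CSTR are evaluated at the outlet concentration: r_P = 0.0603×0.9032 = 0.05446, r_Q = 0.321×0.9032^0.5 = 0.3051.
Fraction of consumed A going to P: r_P/(r_P+r_Q) = 0.1515.
C_P = 0.1515·C_{A0}·X = 0.1515×3.91×0.769 = 0.455 mol·L⁻¹; Y_P = C_P/C_{A0} = 0.116.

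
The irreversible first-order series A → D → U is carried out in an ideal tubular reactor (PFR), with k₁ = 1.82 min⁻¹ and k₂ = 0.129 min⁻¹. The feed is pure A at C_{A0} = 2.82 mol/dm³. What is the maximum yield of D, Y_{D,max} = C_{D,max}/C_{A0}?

Evaluating C_D at τ_opt = ln(k₂/k₁)/(k₂−k₁) gives C_{D,max}/C_{A0} = (k₁/k₂)^[k₂/(k₂−k₁)].
= (1.82/0.129)^(0.129/(0.129−1.82)) = (14.11)^(-0.07629) = 0.8172.

0.817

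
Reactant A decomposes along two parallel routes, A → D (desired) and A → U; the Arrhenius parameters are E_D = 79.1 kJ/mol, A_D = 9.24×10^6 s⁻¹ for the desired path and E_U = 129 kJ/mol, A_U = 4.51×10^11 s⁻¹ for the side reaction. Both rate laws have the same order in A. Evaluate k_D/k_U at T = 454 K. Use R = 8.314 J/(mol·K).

With equal orders, S_{D/U} = k_D/k_U = (A_D/A_U)·exp[(E_U−E_D)/(RT)].
(E_U−E_D)/(RT) = (129−79.1)×10³/(8.314×454) = 49900/3775 = 13.22.
k_D/k_U = (9.24×10^6/4.51×10^11)·exp(13.22) = 2.049×10^-5 × 5.513×10^5 = 11.3.

11.3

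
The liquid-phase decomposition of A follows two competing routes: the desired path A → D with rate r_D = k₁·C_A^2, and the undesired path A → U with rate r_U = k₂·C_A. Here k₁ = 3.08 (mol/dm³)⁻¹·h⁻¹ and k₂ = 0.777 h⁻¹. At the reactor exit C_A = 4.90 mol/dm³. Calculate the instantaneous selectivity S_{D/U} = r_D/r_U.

S_{D/U} = r_D/r_U = (k₁·C_A^2)/(k₂·C_A) = (k₁/k₂)·C_A.
= (3.08×4.900^2) / (0.777×4.900) = 73.95/3.807 = 19.4.
Since the desired path is higher order in A, keeping C_A high (PFR or concentrated feed) favours D.

19.4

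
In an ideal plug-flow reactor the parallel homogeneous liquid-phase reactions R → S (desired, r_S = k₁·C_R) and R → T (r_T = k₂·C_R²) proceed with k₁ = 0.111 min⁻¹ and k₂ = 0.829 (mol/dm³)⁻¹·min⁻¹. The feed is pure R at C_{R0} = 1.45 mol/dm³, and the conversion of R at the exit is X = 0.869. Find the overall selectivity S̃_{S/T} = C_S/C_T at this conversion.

0.203

C_R = C_{R0}(1−X) = 0.1900 mol/dm³.
Along a PFR/batch, dC_S/dC_R = −r_S/(r_S+r_T) = −k₁/(k₁+k₂·C_R).
Integrating from C_{R0} to C_R: C_S = (0.111/0.829)·ln[(0.111+0.829·1.45)/(0.111+0.829·0.190)] = 0.1339·ln(1.313/0.2685) = 0.2125 mol/dm³.
C_T = (C_{R0}−C_R)−C_S = 1.048 mol/dm³; S̃_{S/T} = 0.2125/1.048 = 0.203.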